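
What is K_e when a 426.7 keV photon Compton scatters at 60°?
125.6804 keV

By energy conservation: K_e = E_initial - E_final

First find the scattered photon energy:
Initial wavelength: λ = hc/E = 2.9057 pm
Compton shift: Δλ = λ_C(1 - cos(60°)) = 1.2132 pm
Final wavelength: λ' = 2.9057 + 1.2132 = 4.1188 pm
Final photon energy: E' = hc/λ' = 301.0196 keV

Electron kinetic energy:
K_e = E - E' = 426.7000 - 301.0196 = 125.6804 keV

(Intermediate values are shown rounded; full precision is carried through to the final answer.)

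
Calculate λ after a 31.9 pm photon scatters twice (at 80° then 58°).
35.0455 pm

Apply Compton shift twice:

First scattering at θ₁ = 80°:
Δλ₁ = λ_C(1 - cos(80°))
Δλ₁ = 2.4263 × 0.8264
Δλ₁ = 2.0050 pm

After first scattering:
λ₁ = 31.9 + 2.0050 = 33.9050 pm

Second scattering at θ₂ = 58°:
Δλ₂ = λ_C(1 - cos(58°))
Δλ₂ = 2.4263 × 0.4701
Δλ₂ = 1.1406 pm

Final wavelength:
λ₂ = 33.9050 + 1.1406 = 35.0455 pm

Total shift: Δλ_total = 2.0050 + 1.1406 = 3.1455 pm

(Intermediate values are shown rounded; full precision is carried through to the final answer.)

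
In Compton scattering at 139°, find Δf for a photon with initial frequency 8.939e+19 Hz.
5.000e+19 Hz (decrease)

Convert frequency to wavelength (c = 299792458 m/s):
λ₀ = c/f₀ = 299792458/8.939e+19 = 3.3537583e-12 m = 3.3538 pm

Calculate Compton shift:
Δλ = λ_C(1 - cos(139°)) = 4.2575 pm

Final wavelength:
λ' = λ₀ + Δλ = 3.3538 + 4.2575 = 7.6112 pm

Final frequency:
f' = c/λ' = 299792458/7.6112282e-12 = 3.9388184e+19 Hz

Frequency shift (decrease):
Δf = f₀ - f' = 8.939e+19 - 3.9388184e+19 = 5.000e+19 Hz

(Intermediate values are shown rounded; full precision is carried through to the final answer.)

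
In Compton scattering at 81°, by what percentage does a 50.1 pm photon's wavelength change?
4.0853%

Calculate the Compton shift:
Δλ = λ_C(1 - cos(81°))
Δλ = 2.4263 × (1 - cos(81°))
Δλ = 2.4263 × 0.8436
Δλ = 2.0468 pm

Percentage change:
(Δλ/λ₀) × 100 = (2.0468/50.1) × 100
= 4.0853%

(Intermediate values are shown rounded; full precision is carried through to the final answer.)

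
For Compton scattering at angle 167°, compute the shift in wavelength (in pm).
4.7904 pm

Using the Compton scattering formula:
Δλ = λ_C(1 - cos θ)

where λ_C = h/(m_e·c) ≈ 2.4263 pm is the Compton wavelength of an electron.

For θ = 167°:
cos(167°) = -0.9744
1 - cos(167°) = 1.9744

Δλ = 2.4263 × 1.9744
Δλ = 4.7904 pm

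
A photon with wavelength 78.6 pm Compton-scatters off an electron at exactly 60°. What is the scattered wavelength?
79.8132 pm

Using the Compton formula: λ' = λ + λ_C(1 − cos θ)

For θ = 60°, cos θ = 1/2 (exact) = 0.5000, so:
1 − cos 60° = 1 − (1/2) = 0.5000

Δλ = λ_C × 0.5000 = 2.4263 × 0.5000 = 1.2132 pm

λ' = 78.6 + 1.2132 = 79.8132 pm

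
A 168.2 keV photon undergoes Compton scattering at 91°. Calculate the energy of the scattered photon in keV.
126.0016 keV

First convert energy to wavelength:
λ = hc/E, with hc ≈ 1239.842 keV·pm (i.e. 1239.842 eV·nm)

For E = 168.2 keV = 168200 eV:
λ = 1239.842 keV·pm / 168.2 keV
λ = 7.3712 pm

Calculate the Compton shift:
Δλ = λ_C(1 - cos(91°)) = 2.4263 × 1.0175
Δλ = 2.4687 pm

Final wavelength:
λ' = 7.3712 + 2.4687 = 9.8399 pm

Final energy:
E' = hc/λ' = 1239.842 / 9.8399 = 126.0016 keV

(Intermediate values are shown rounded; full precision is carried through to the final answer.)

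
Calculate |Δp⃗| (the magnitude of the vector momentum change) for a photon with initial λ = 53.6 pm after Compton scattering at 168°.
2.3579e-23 kg·m/s

Photon momentum magnitude is p = h/λ.

Initial momentum:
p₀ = h/λ = 6.6261e-34/5.3600e-11 = 1.2362e-23 kg·m/s

After scattering:
λ' = λ + Δλ = 53.6 + 4.7996 = 58.3996 pm
p' = h/λ' = 6.6261e-34/5.8400e-11 = 1.1346e-23 kg·m/s

Momentum is a vector; the scattered photon's direction makes angle θ = 168° with the incident direction. The magnitude of the vector change Δp⃗ = p⃗₀ − p⃗' is found from the law of cosines:
|Δp⃗|² = p₀² + p'² − 2p₀p'cos θ
|Δp⃗|² = (1.2362e-23)² + (1.1346e-23)² − 2·1.2362e-23·1.1346e-23·cos(168°)
|Δp⃗| = 2.3579e-23 kg·m/s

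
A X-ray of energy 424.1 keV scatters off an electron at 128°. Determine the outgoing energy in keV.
181.1691 keV

First convert energy to wavelength:
λ = hc/E, with hc ≈ 1239.842 keV·pm (i.e. 1239.842 eV·nm)

For E = 424.1 keV = 424100 eV:
λ = 1239.842 keV·pm / 424.1 keV
λ = 2.9235 pm

Calculate the Compton shift:
Δλ = λ_C(1 - cos(128°)) = 2.4263 × 1.6157
Δλ = 3.9201 pm

Final wavelength:
λ' = 2.9235 + 3.9201 = 6.8436 pm

Final energy:
E' = hc/λ' = 1239.842 / 6.8436 = 181.1691 keV

(Intermediate values are shown rounded; full precision is carried through to the final answer.)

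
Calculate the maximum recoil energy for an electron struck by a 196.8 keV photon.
85.6296 keV

Maximum energy transfer occurs at θ = 180° (backscattering).

Initial photon: E₀ = 196.8 keV → λ₀ = 6.3000 pm

Maximum Compton shift (at 180°):
Δλ_max = 2λ_C = 2 × 2.4263 = 4.8526 pm

Final wavelength:
λ' = 6.3000 + 4.8526 = 11.1526 pm

Minimum photon energy (maximum energy to electron):
E'_min = hc/λ' = 111.1704 keV

Maximum electron kinetic energy:
K_max = E₀ - E'_min = 196.8000 - 111.1704 = 85.6296 keV

(Intermediate values are shown rounded; full precision is carried through to the final answer.)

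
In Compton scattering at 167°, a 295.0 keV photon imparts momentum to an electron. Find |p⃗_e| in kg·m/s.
2.3004e-22 kg·m/s

The electron is initially at rest, so by conservation of momentum:
p⃗_e = p⃗₀ − p⃗'  (incident photon momentum minus scattered photon momentum)

Photon momentum magnitudes (p = h/λ = E/c):
λ₀ = hc/E₀ = 4.2029 pm → p₀ = h/λ₀ = 1.5766e-22 kg·m/s
Δλ = λ_C(1 − cos 167°) = 4.7904 pm
λ' = 8.9933 pm → p' = h/λ' = 7.3678e-23 kg·m/s

The scattered photon makes angle θ = 167° with the incident direction, so by the law of cosines:
|p⃗_e|² = p₀² + p'² − 2p₀p'cos θ
|p⃗_e|² = (1.5766e-22)² + (7.3678e-23)² − 2·1.5766e-22·7.3678e-23·cos(167°)
|p⃗_e| = 2.3004e-22 kg·m/s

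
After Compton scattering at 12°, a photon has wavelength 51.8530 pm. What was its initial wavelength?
51.8000 pm

From λ' = λ + Δλ, we have λ = λ' - Δλ

First calculate the Compton shift:
Δλ = λ_C(1 - cos θ)
Δλ = 2.4263 × (1 - cos(12°))
Δλ = 2.4263 × 0.0219
Δλ = 0.0530 pm

Initial wavelength:
λ = λ' - Δλ
λ = 51.8530 - 0.0530
λ = 51.8000 pm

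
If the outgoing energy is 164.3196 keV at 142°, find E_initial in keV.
386.6002 keV

Convert final energy to wavelength (hc ≈ 1239.842 keV·pm):
λ' = hc/E' = 1239.842 / 164.3196 = 7.5453 pm

Calculate the Compton shift:
Δλ = λ_C(1 - cos(142°))
Δλ = 2.4263 × (1 - cos(142°))
Δλ = 4.3383 pm

Initial wavelength:
λ = λ' - Δλ = 7.5453 - 4.3383 = 3.2070 pm

Initial energy:
E = hc/λ = 1239.842 / 3.2070 = 386.6002 keV

(Intermediate values are shown rounded; full precision is carried through to the final answer.)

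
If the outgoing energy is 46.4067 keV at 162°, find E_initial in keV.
56.4000 keV

Convert final energy to wavelength (hc ≈ 1239.842 keV·pm):
λ' = hc/E' = 1239.842 / 46.4067 = 26.7169 pm

Calculate the Compton shift:
Δλ = λ_C(1 - cos(162°))
Δλ = 2.4263 × (1 - cos(162°))
Δλ = 4.7339 pm

Initial wavelength:
λ = λ' - Δλ = 26.7169 - 4.7339 = 21.9830 pm

Initial energy:
E = hc/λ = 1239.842 / 21.9830 = 56.4000 keV

(Intermediate values are shown rounded; full precision is carried through to the final answer.)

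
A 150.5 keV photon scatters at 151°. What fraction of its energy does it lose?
0.3557 (or 35.57%)

Calculate initial and final photon energies:

Initial: E₀ = 150.5 keV → λ₀ = 8.2382 pm
Compton shift: Δλ = 4.5484 pm
Final wavelength: λ' = 12.7866 pm
Final energy: E' = 96.9645 keV

Fractional energy loss:
(E₀ - E')/E₀ = (150.5000 - 96.9645)/150.5000
= 53.5355/150.5000
= 0.3557
= 35.57%

(Intermediate values are shown rounded; full precision is carried through to the final answer.)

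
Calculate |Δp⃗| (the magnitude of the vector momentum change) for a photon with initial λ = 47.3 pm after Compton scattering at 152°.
2.5989e-23 kg·m/s

Photon momentum magnitude is p = h/λ.

Initial momentum:
p₀ = h/λ = 6.6261e-34/4.7300e-11 = 1.4009e-23 kg·m/s

After scattering:
λ' = λ + Δλ = 47.3 + 4.5686 = 51.8686 pm
p' = h/λ' = 6.6261e-34/5.1869e-11 = 1.2775e-23 kg·m/s

Momentum is a vector; the scattered photon's direction makes angle θ = 152° with the incident direction. The magnitude of the vector change Δp⃗ = p⃗₀ − p⃗' is found from the law of cosines:
|Δp⃗|² = p₀² + p'² − 2p₀p'cos θ
|Δp⃗|² = (1.4009e-23)² + (1.2775e-23)² − 2·1.4009e-23·1.2775e-23·cos(152°)
|Δp⃗| = 2.5989e-23 kg·m/s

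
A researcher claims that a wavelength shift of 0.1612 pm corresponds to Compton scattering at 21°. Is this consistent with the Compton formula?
Yes, consistent

Calculate the expected shift for θ = 21°:

Δλ_expected = λ_C(1 - cos(21°))
Δλ_expected = 2.4263 × (1 - cos(21°))
Δλ_expected = 2.4263 × 0.0664
Δλ_expected = 0.1612 pm

Given shift: 0.1612 pm
Expected shift: 0.1612 pm
Difference: 0.0000 pm

The values match. This is consistent with Compton scattering at the stated angle.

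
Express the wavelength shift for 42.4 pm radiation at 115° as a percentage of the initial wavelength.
8.1408%

Calculate the Compton shift:
Δλ = λ_C(1 - cos(115°))
Δλ = 2.4263 × (1 - cos(115°))
Δλ = 2.4263 × 1.4226
Δλ = 3.4517 pm

Percentage change:
(Δλ/λ₀) × 100 = (3.4517/42.4) × 100
= 8.1408%

(Intermediate values are shown rounded; full precision is carried through to the final answer.)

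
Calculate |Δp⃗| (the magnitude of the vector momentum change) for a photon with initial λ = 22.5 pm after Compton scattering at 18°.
9.1908e-24 kg·m/s

Photon momentum magnitude is p = h/λ.

Initial momentum:
p₀ = h/λ = 6.6261e-34/2.2500e-11 = 2.9449e-23 kg·m/s

After scattering:
λ' = λ + Δλ = 22.5 + 0.1188 = 22.6188 pm
p' = h/λ' = 6.6261e-34/2.2619e-11 = 2.9295e-23 kg·m/s

Momentum is a vector; the scattered photon's direction makes angle θ = 18° with the incident direction. The magnitude of the vector change Δp⃗ = p⃗₀ − p⃗' is found from the law of cosines:
|Δp⃗|² = p₀² + p'² − 2p₀p'cos θ
|Δp⃗|² = (2.9449e-23)² + (2.9295e-23)² − 2·2.9449e-23·2.9295e-23·cos(18°)
|Δp⃗| = 9.1908e-24 kg·m/s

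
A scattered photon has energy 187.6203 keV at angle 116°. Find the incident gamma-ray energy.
397.5998 keV

Convert final energy to wavelength (hc ≈ 1239.842 keV·pm):
λ' = hc/E' = 1239.842 / 187.6203 = 6.6083 pm

Calculate the Compton shift:
Δλ = λ_C(1 - cos(116°))
Δλ = 2.4263 × (1 - cos(116°))
Δλ = 3.4899 pm

Initial wavelength:
λ = λ' - Δλ = 6.6083 - 3.4899 = 3.1183 pm

Initial energy:
E = hc/λ = 1239.842 / 3.1183 = 397.5998 keV

(Intermediate values are shown rounded; full precision is carried through to the final answer.)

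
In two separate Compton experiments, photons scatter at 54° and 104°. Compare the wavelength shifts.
104° produces the larger shift by a factor of 3.013

Calculate both shifts using Δλ = λ_C(1 - cos θ):

For θ₁ = 54°:
Δλ₁ = 2.4263 × (1 - cos(54°))
Δλ₁ = 2.4263 × 0.4122
Δλ₁ = 1.0002 pm

For θ₂ = 104°:
Δλ₂ = 2.4263 × (1 - cos(104°))
Δλ₂ = 2.4263 × 1.2419
Δλ₂ = 3.0133 pm

The 104° angle produces the larger shift.
Ratio: 3.0133/1.0002 = 3.013

(Intermediate values are shown rounded; full precision is carried through to the final answer.)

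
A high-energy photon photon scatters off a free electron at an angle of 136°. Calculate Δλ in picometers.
4.1717 pm

Using the Compton scattering formula:
Δλ = λ_C(1 - cos θ)

where λ_C = h/(m_e·c) ≈ 2.4263 pm is the Compton wavelength of an electron.

For θ = 136°:
cos(136°) = -0.7193
1 - cos(136°) = 1.7193

Δλ = 2.4263 × 1.7193
Δλ = 4.1717 pm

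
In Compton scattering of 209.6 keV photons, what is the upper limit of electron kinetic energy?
94.4576 keV

Maximum energy transfer occurs at θ = 180° (backscattering).

Initial photon: E₀ = 209.6 keV → λ₀ = 5.9153 pm

Maximum Compton shift (at 180°):
Δλ_max = 2λ_C = 2 × 2.4263 = 4.8526 pm

Final wavelength:
λ' = 5.9153 + 4.8526 = 10.7679 pm

Minimum photon energy (maximum energy to electron):
E'_min = hc/λ' = 115.1424 keV

Maximum electron kinetic energy:
K_max = E₀ - E'_min = 209.6000 - 115.1424 = 94.4576 keV

(Intermediate values are shown rounded; full precision is carried through to the final answer.)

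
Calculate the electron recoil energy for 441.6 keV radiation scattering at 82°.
188.3770 keV

By energy conservation: K_e = E_initial - E_final

First find the scattered photon energy:
Initial wavelength: λ = hc/E = 2.8076 pm
Compton shift: Δλ = λ_C(1 - cos(82°)) = 2.0886 pm
Final wavelength: λ' = 2.8076 + 2.0886 = 4.8962 pm
Final photon energy: E' = hc/λ' = 253.2230 keV

Electron kinetic energy:
K_e = E - E' = 441.6000 - 253.2230 = 188.3770 keV

(Intermediate values are shown rounded; full precision is carried through to the final answer.)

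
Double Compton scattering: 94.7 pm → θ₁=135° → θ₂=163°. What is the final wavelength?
103.5886 pm

Apply Compton shift twice:

First scattering at θ₁ = 135°:
Δλ₁ = λ_C(1 - cos(135°))
Δλ₁ = 2.4263 × 1.7071
Δλ₁ = 4.1420 pm

After first scattering:
λ₁ = 94.7 + 4.1420 = 98.8420 pm

Second scattering at θ₂ = 163°:
Δλ₂ = λ_C(1 - cos(163°))
Δλ₂ = 2.4263 × 1.9563
Δλ₂ = 4.7466 pm

Final wavelength:
λ₂ = 98.8420 + 4.7466 = 103.5886 pm

Total shift: Δλ_total = 4.1420 + 4.7466 = 8.8886 pm

(Intermediate values are shown rounded; full precision is carried through to the final answer.)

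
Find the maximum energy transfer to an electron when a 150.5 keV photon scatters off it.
55.7889 keV

Maximum energy transfer occurs at θ = 180° (backscattering).

Initial photon: E₀ = 150.5 keV → λ₀ = 8.2382 pm

Maximum Compton shift (at 180°):
Δλ_max = 2λ_C = 2 × 2.4263 = 4.8526 pm

Final wavelength:
λ' = 8.2382 + 4.8526 = 13.0908 pm

Minimum photon energy (maximum energy to electron):
E'_min = hc/λ' = 94.7111 keV

Maximum electron kinetic energy:
K_max = E₀ - E'_min = 150.5000 - 94.7111 = 55.7889 keV

(Intermediate values are shown rounded; full precision is carried through to the final answer.)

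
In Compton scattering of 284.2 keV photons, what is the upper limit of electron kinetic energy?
149.6567 keV

Maximum energy transfer occurs at θ = 180° (backscattering).

Initial photon: E₀ = 284.2 keV → λ₀ = 4.3626 pm

Maximum Compton shift (at 180°):
Δλ_max = 2λ_C = 2 × 2.4263 = 4.8526 pm

Final wavelength:
λ' = 4.3626 + 4.8526 = 9.2152 pm

Minimum photon energy (maximum energy to electron):
E'_min = hc/λ' = 134.5433 keV

Maximum electron kinetic energy:
K_max = E₀ - E'_min = 284.2000 - 134.5433 = 149.6567 keV

(Intermediate values are shown rounded; full precision is carried through to the final answer.)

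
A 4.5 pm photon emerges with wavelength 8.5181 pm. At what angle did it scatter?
131.00°

First find the wavelength shift:
Δλ = λ' - λ = 8.5181 - 4.5 = 4.0181 pm

Using Δλ = λ_C(1 - cos θ), with λ_C = h/(m_e·c) ≈ 2.42631024 pm:
cos θ = 1 - Δλ/λ_C
cos θ = 1 - 4.0181/2.42631024
cos θ = -0.656054

θ = arccos(-0.656054)
θ = 131.00°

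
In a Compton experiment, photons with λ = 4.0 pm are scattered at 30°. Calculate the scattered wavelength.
4.3251 pm

Using the Compton scattering formula:
λ' = λ + Δλ = λ + λ_C(1 - cos θ)

Given:
- Initial wavelength λ = 4.0 pm
- Scattering angle θ = 30°
- Compton wavelength λ_C ≈ 2.4263 pm

Calculate the shift:
Δλ = 2.4263 × (1 - cos(30°))
Δλ = 2.4263 × 0.1340
Δλ = 0.3251 pm

Final wavelength:
λ' = 4.0 + 0.3251 = 4.3251 pm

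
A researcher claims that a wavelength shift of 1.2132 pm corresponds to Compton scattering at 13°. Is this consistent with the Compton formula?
No, inconsistent

Calculate the expected shift for θ = 13°:

Δλ_expected = λ_C(1 - cos(13°))
Δλ_expected = 2.4263 × (1 - cos(13°))
Δλ_expected = 2.4263 × 0.0256
Δλ_expected = 0.0622 pm

Given shift: 1.2132 pm
Expected shift: 0.0622 pm
Difference: 1.1510 pm

The values do not match. The given shift corresponds to θ ≈ 60.0°, not 13°.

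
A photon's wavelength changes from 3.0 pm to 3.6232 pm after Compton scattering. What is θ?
42.00°

First find the wavelength shift:
Δλ = λ' - λ = 3.6232 - 3.0 = 0.6232 pm

Using Δλ = λ_C(1 - cos θ), with λ_C = h/(m_e·c) ≈ 2.42631024 pm:
cos θ = 1 - Δλ/λ_C
cos θ = 1 - 0.6232/2.42631024
cos θ = 0.743149

θ = arccos(0.743149)
θ = 42.00°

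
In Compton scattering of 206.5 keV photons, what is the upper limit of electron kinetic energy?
92.2993 keV

Maximum energy transfer occurs at θ = 180° (backscattering).

Initial photon: E₀ = 206.5 keV → λ₀ = 6.0041 pm

Maximum Compton shift (at 180°):
Δλ_max = 2λ_C = 2 × 2.4263 = 4.8526 pm

Final wavelength:
λ' = 6.0041 + 4.8526 = 10.8567 pm

Minimum photon energy (maximum energy to electron):
E'_min = hc/λ' = 114.2007 keV

Maximum electron kinetic energy:
K_max = E₀ - E'_min = 206.5000 - 114.2007 = 92.2993 keV

(Intermediate values are shown rounded; full precision is carried through to the final answer.)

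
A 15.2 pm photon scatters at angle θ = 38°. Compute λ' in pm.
15.7144 pm

Using the Compton scattering formula:
λ' = λ + Δλ = λ + λ_C(1 - cos θ)

Given:
- Initial wavelength λ = 15.2 pm
- Scattering angle θ = 38°
- Compton wavelength λ_C ≈ 2.4263 pm

Calculate the shift:
Δλ = 2.4263 × (1 - cos(38°))
Δλ = 2.4263 × 0.2120
Δλ = 0.5144 pm

Final wavelength:
λ' = 15.2 + 0.5144 = 15.7144 pm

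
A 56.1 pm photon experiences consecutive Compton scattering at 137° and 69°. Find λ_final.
61.8576 pm

Apply Compton shift twice:

First scattering at θ₁ = 137°:
Δλ₁ = λ_C(1 - cos(137°))
Δλ₁ = 2.4263 × 1.7314
Δλ₁ = 4.2008 pm

After first scattering:
λ₁ = 56.1 + 4.2008 = 60.3008 pm

Second scattering at θ₂ = 69°:
Δλ₂ = λ_C(1 - cos(69°))
Δλ₂ = 2.4263 × 0.6416
Δλ₂ = 1.5568 pm

Final wavelength:
λ₂ = 60.3008 + 1.5568 = 61.8576 pm

Total shift: Δλ_total = 4.2008 + 1.5568 = 5.7576 pm

(Intermediate values are shown rounded; full precision is carried through to the final answer.)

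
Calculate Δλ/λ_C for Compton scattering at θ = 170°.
1.9848 λ_C

The Compton shift formula is:
Δλ = λ_C(1 - cos θ)

Dividing both sides by λ_C:
Δλ/λ_C = 1 - cos θ

For θ = 170°:
Δλ/λ_C = 1 - cos(170°)
Δλ/λ_C = 1 - -0.9848
Δλ/λ_C = 1.9848

This means the shift is 1.9848 × λ_C = 4.8158 pm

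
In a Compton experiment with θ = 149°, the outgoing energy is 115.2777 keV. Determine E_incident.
198.4001 keV

Convert final energy to wavelength (hc ≈ 1239.842 keV·pm):
λ' = hc/E' = 1239.842 / 115.2777 = 10.7553 pm

Calculate the Compton shift:
Δλ = λ_C(1 - cos(149°))
Δλ = 2.4263 × (1 - cos(149°))
Δλ = 4.5061 pm

Initial wavelength:
λ = λ' - Δλ = 10.7553 - 4.5061 = 6.2492 pm

Initial energy:
E = hc/λ = 1239.842 / 6.2492 = 198.4001 keV

(Intermediate values are shown rounded; full precision is carried through to the final answer.)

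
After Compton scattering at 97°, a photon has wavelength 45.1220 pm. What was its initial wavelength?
42.4000 pm

From λ' = λ + Δλ, we have λ = λ' - Δλ

First calculate the Compton shift:
Δλ = λ_C(1 - cos θ)
Δλ = 2.4263 × (1 - cos(97°))
Δλ = 2.4263 × 1.1219
Δλ = 2.7220 pm

Initial wavelength:
λ = λ' - Δλ
λ = 45.1220 - 2.7220
λ = 42.4000 pm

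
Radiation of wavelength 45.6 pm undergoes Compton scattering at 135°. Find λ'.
49.7420 pm

Using the Compton formula: λ' = λ + λ_C(1 − cos θ)

For θ = 135°, cos θ = -√2/2 (exact) ≈ -0.7071, so:
1 − cos 135° = 1 − (-√2/2) ≈ 1.7071

Δλ = λ_C × 1.7071 = 2.4263 × 1.7071 = 4.1420 pm

λ' = 45.6 + 4.1420 = 49.7420 pm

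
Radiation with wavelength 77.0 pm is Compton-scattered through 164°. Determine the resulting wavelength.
81.7586 pm

Using the Compton scattering formula:
λ' = λ + Δλ = λ + λ_C(1 - cos θ)

Given:
- Initial wavelength λ = 77.0 pm
- Scattering angle θ = 164°
- Compton wavelength λ_C ≈ 2.4263 pm

Calculate the shift:
Δλ = 2.4263 × (1 - cos(164°))
Δλ = 2.4263 × 1.9613
Δλ = 4.7586 pm

Final wavelength:
λ' = 77.0 + 4.7586 = 81.7586 pm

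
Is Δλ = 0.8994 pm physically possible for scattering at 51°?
Yes, consistent

Calculate the expected shift for θ = 51°:

Δλ_expected = λ_C(1 - cos(51°))
Δλ_expected = 2.4263 × (1 - cos(51°))
Δλ_expected = 2.4263 × 0.3707
Δλ_expected = 0.8994 pm

Given shift: 0.8994 pm
Expected shift: 0.8994 pm
Difference: 0.0000 pm

The values match. This is consistent with Compton scattering at the stated angle.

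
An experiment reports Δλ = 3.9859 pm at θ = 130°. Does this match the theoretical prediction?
Yes, consistent

Calculate the expected shift for θ = 130°:

Δλ_expected = λ_C(1 - cos(130°))
Δλ_expected = 2.4263 × (1 - cos(130°))
Δλ_expected = 2.4263 × 1.6428
Δλ_expected = 3.9859 pm

Given shift: 3.9859 pm
Expected shift: 3.9859 pm
Difference: 0.0000 pm

The values match. This is consistent with Compton scattering at the stated angle.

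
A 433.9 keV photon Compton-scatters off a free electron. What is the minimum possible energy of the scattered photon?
160.8084 keV (at θ = 180°)

The scattered photon has minimum energy when its wavelength is maximum, i.e., when the Compton shift Δλ = λ_C(1 − cos θ) is maximum. This occurs at θ = 180° (backscattering), giving Δλ_max = 2λ_C = 4.8526 pm.

Initial wavelength: λ₀ = hc/E₀ = 2.8574 pm
Maximum final wavelength: λ'_max = λ₀ + 2λ_C = 2.8574 + 4.8526 = 7.7101 pm
Minimum final energy: E'_min = hc/λ'_max = 160.8084 keV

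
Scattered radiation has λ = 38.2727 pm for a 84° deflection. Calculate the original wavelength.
36.1000 pm

From λ' = λ + Δλ, we have λ = λ' - Δλ

First calculate the Compton shift:
Δλ = λ_C(1 - cos θ)
Δλ = 2.4263 × (1 - cos(84°))
Δλ = 2.4263 × 0.8955
Δλ = 2.1727 pm

Initial wavelength:
λ = λ' - Δλ
λ = 38.2727 - 2.1727
λ = 36.1000 pm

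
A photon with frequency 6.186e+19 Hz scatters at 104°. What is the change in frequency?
2.372e+19 Hz (decrease)

Convert frequency to wavelength (c = 299792458 m/s):
λ₀ = c/f₀ = 299792458/6.186e+19 = 4.8463055e-12 m = 4.8463 pm

Calculate Compton shift:
Δλ = λ_C(1 - cos(104°)) = 3.0133 pm

Final wavelength:
λ' = λ₀ + Δλ = 4.8463 + 3.0133 = 7.8596 pm

Final frequency:
f' = c/λ' = 299792458/7.8595933e-12 = 3.8143508e+19 Hz

Frequency shift (decrease):
Δf = f₀ - f' = 6.186e+19 - 3.8143508e+19 = 2.372e+19 Hz

(Intermediate values are shown rounded; full precision is carried through to the final answer.)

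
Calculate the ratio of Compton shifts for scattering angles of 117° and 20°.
117° produces the larger shift by a factor of 24.110

Calculate both shifts using Δλ = λ_C(1 - cos θ):

For θ₁ = 20°:
Δλ₁ = 2.4263 × (1 - cos(20°))
Δλ₁ = 2.4263 × 0.0603
Δλ₁ = 0.1463 pm

For θ₂ = 117°:
Δλ₂ = 2.4263 × (1 - cos(117°))
Δλ₂ = 2.4263 × 1.4540
Δλ₂ = 3.5278 pm

The 117° angle produces the larger shift.
Ratio: 3.5278/0.1463 = 24.110

(Intermediate values are shown rounded; full precision is carried through to the final answer.)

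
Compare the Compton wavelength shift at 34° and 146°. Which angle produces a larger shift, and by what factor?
146° produces the larger shift by a factor of 10.698

Calculate both shifts using Δλ = λ_C(1 - cos θ):

For θ₁ = 34°:
Δλ₁ = 2.4263 × (1 - cos(34°))
Δλ₁ = 2.4263 × 0.1710
Δλ₁ = 0.4148 pm

For θ₂ = 146°:
Δλ₂ = 2.4263 × (1 - cos(146°))
Δλ₂ = 2.4263 × 1.8290
Δλ₂ = 4.4378 pm

The 146° angle produces the larger shift.
Ratio: 4.4378/0.4148 = 10.698

(Intermediate values are shown rounded; full precision is carried through to the final answer.)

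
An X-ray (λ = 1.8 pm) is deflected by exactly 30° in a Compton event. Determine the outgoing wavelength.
2.1251 pm

Using the Compton formula: λ' = λ + λ_C(1 − cos θ)

For θ = 30°, cos θ = √3/2 (exact) ≈ 0.8660, so:
1 − cos 30° = 1 − (√3/2) ≈ 0.1340

Δλ = λ_C × 0.1340 = 2.4263 × 0.1340 = 0.3251 pm

λ' = 1.8 + 0.3251 = 2.1251 pm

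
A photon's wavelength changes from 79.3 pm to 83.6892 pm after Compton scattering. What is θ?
144.00°

First find the wavelength shift:
Δλ = λ' - λ = 83.6892 - 79.3 = 4.3892 pm

Using Δλ = λ_C(1 - cos θ), with λ_C = h/(m_e·c) ≈ 2.42631024 pm:
cos θ = 1 - Δλ/λ_C
cos θ = 1 - 4.3892/2.42631024
cos θ = -0.809002

θ = arccos(-0.809002)
θ = 144.00°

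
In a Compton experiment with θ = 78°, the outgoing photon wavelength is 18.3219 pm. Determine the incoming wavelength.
16.4000 pm

From λ' = λ + Δλ, we have λ = λ' - Δλ

First calculate the Compton shift:
Δλ = λ_C(1 - cos θ)
Δλ = 2.4263 × (1 - cos(78°))
Δλ = 2.4263 × 0.7921
Δλ = 1.9219 pm

Initial wavelength:
λ = λ' - Δλ
λ = 18.3219 - 1.9219
λ = 16.4000 pm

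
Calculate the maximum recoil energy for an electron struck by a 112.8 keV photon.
34.5475 keV

Maximum energy transfer occurs at θ = 180° (backscattering).

Initial photon: E₀ = 112.8 keV → λ₀ = 10.9915 pm

Maximum Compton shift (at 180°):
Δλ_max = 2λ_C = 2 × 2.4263 = 4.8526 pm

Final wavelength:
λ' = 10.9915 + 4.8526 = 15.8441 pm

Minimum photon energy (maximum energy to electron):
E'_min = hc/λ' = 78.2525 keV

Maximum electron kinetic energy:
K_max = E₀ - E'_min = 112.8000 - 78.2525 = 34.5475 keV

(Intermediate values are shown rounded; full precision is carried through to the final answer.)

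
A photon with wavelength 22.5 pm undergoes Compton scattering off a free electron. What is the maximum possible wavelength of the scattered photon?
27.3526 pm (at θ = 180°)

The Compton shift is Δλ = λ_C(1 − cos θ).

Since cos θ ranges from −1 to 1, the factor (1 − cos θ) ranges from 0 to 2; the maximum shift occurs at θ = 180° (backscattering):
Δλ_max = 2λ_C = 2 × 2.4263 pm = 4.8526 pm

Maximum scattered wavelength:
λ'_max = λ₀ + Δλ_max = 22.5 + 4.8526 = 27.3526 pm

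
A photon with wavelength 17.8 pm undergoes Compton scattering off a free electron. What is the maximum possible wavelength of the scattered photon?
22.6526 pm (at θ = 180°)

The Compton shift is Δλ = λ_C(1 − cos θ).

Since cos θ ranges from −1 to 1, the factor (1 − cos θ) ranges from 0 to 2; the maximum shift occurs at θ = 180° (backscattering):
Δλ_max = 2λ_C = 2 × 2.4263 pm = 4.8526 pm

Maximum scattered wavelength:
λ'_max = λ₀ + Δλ_max = 17.8 + 4.8526 = 22.6526 pm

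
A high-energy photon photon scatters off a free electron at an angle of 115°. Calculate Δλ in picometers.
3.4517 pm

Using the Compton scattering formula:
Δλ = λ_C(1 - cos θ)

where λ_C = h/(m_e·c) ≈ 2.4263 pm is the Compton wavelength of an electron.

For θ = 115°:
cos(115°) = -0.4226
1 - cos(115°) = 1.4226

Δλ = 2.4263 × 1.4226
Δλ = 3.4517 pm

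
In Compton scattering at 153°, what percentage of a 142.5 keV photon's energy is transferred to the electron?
0.3453 (or 34.53%)

Calculate initial and final photon energies:

Initial: E₀ = 142.5 keV → λ₀ = 8.7006 pm
Compton shift: Δλ = 4.5882 pm
Final wavelength: λ' = 13.2888 pm
Final energy: E' = 93.2997 keV

Fractional energy loss:
(E₀ - E')/E₀ = (142.5000 - 93.2997)/142.5000
= 49.2003/142.5000
= 0.3453
= 34.53%

(Intermediate values are shown rounded; full precision is carried through to the final answer.)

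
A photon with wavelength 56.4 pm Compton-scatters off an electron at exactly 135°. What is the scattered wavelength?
60.5420 pm

Using the Compton formula: λ' = λ + λ_C(1 − cos θ)

For θ = 135°, cos θ = -√2/2 (exact) ≈ -0.7071, so:
1 − cos 135° = 1 − (-√2/2) ≈ 1.7071

Δλ = λ_C × 1.7071 = 2.4263 × 1.7071 = 4.1420 pm

λ' = 56.4 + 4.1420 = 60.5420 pm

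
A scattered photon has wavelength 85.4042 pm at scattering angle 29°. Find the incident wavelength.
85.1000 pm

From λ' = λ + Δλ, we have λ = λ' - Δλ

First calculate the Compton shift:
Δλ = λ_C(1 - cos θ)
Δλ = 2.4263 × (1 - cos(29°))
Δλ = 2.4263 × 0.1254
Δλ = 0.3042 pm

Initial wavelength:
λ = λ' - Δλ
λ = 85.4042 - 0.3042
λ = 85.1000 pm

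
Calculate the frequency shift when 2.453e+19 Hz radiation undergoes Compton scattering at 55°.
1.915e+18 Hz (decrease)

Convert frequency to wavelength (c = 299792458 m/s):
λ₀ = c/f₀ = 299792458/2.453e+19 = 1.2221462e-11 m = 12.2215 pm

Calculate Compton shift:
Δλ = λ_C(1 - cos(55°)) = 1.0346 pm

Final wavelength:
λ' = λ₀ + Δλ = 12.2215 + 1.0346 = 13.2561 pm

Final frequency:
f' = c/λ' = 299792458/1.3256098e-11 = 2.2615438e+19 Hz

Frequency shift (decrease):
Δf = f₀ - f' = 2.453e+19 - 2.2615438e+19 = 1.915e+18 Hz

(Intermediate values are shown rounded; full precision is carried through to the final answer.)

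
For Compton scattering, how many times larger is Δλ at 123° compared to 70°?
123° produces the larger shift by a factor of 2.348

Calculate both shifts using Δλ = λ_C(1 - cos θ):

For θ₁ = 70°:
Δλ₁ = 2.4263 × (1 - cos(70°))
Δλ₁ = 2.4263 × 0.6580
Δλ₁ = 1.5965 pm

For θ₂ = 123°:
Δλ₂ = 2.4263 × (1 - cos(123°))
Δλ₂ = 2.4263 × 1.5446
Δλ₂ = 3.7478 pm

The 123° angle produces the larger shift.
Ratio: 3.7478/1.5965 = 2.348

(Intermediate values are shown rounded; full precision is carried through to the final answer.)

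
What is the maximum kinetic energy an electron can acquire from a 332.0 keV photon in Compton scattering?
187.6155 keV

Maximum energy transfer occurs at θ = 180° (backscattering).

Initial photon: E₀ = 332.0 keV → λ₀ = 3.7345 pm

Maximum Compton shift (at 180°):
Δλ_max = 2λ_C = 2 × 2.4263 = 4.8526 pm

Final wavelength:
λ' = 3.7345 + 4.8526 = 8.5871 pm

Minimum photon energy (maximum energy to electron):
E'_min = hc/λ' = 144.3845 keV

Maximum electron kinetic energy:
K_max = E₀ - E'_min = 332.0000 - 144.3845 = 187.6155 keV

(Intermediate values are shown rounded; full precision is carried through to the final answer.)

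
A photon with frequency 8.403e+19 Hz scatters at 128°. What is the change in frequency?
4.399e+19 Hz (decrease)

Convert frequency to wavelength (c = 299792458 m/s):
λ₀ = c/f₀ = 299792458/8.403e+19 = 3.5676837e-12 m = 3.5677 pm

Calculate Compton shift:
Δλ = λ_C(1 - cos(128°)) = 3.9201 pm

Final wavelength:
λ' = λ₀ + Δλ = 3.5677 + 3.9201 = 7.4878 pm

Final frequency:
f' = c/λ' = 299792458/7.4877796e-12 = 4.0037564e+19 Hz

Frequency shift (decrease):
Δf = f₀ - f' = 8.403e+19 - 4.0037564e+19 = 4.399e+19 Hz

(Intermediate values are shown rounded; full precision is carried through to the final answer.)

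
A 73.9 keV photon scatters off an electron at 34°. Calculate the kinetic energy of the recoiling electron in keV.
1.7830 keV

By energy conservation: K_e = E_initial - E_final

First find the scattered photon energy:
Initial wavelength: λ = hc/E = 16.7773 pm
Compton shift: Δλ = λ_C(1 - cos(34°)) = 0.4148 pm
Final wavelength: λ' = 16.7773 + 0.4148 = 17.1921 pm
Final photon energy: E' = hc/λ' = 72.1170 keV

Electron kinetic energy:
K_e = E - E' = 73.9000 - 72.1170 = 1.7830 keV

(Intermediate values are shown rounded; full precision is carried through to the final answer.)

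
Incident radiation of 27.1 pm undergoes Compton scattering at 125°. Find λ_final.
30.9180 pm

Using the Compton scattering formula:
λ' = λ + Δλ = λ + λ_C(1 - cos θ)

Given:
- Initial wavelength λ = 27.1 pm
- Scattering angle θ = 125°
- Compton wavelength λ_C ≈ 2.4263 pm

Calculate the shift:
Δλ = 2.4263 × (1 - cos(125°))
Δλ = 2.4263 × 1.5736
Δλ = 3.8180 pm

Final wavelength:
λ' = 27.1 + 3.8180 = 30.9180 pm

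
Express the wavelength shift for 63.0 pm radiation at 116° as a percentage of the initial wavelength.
5.5396%

Calculate the Compton shift:
Δλ = λ_C(1 - cos(116°))
Δλ = 2.4263 × (1 - cos(116°))
Δλ = 2.4263 × 1.4384
Δλ = 3.4899 pm

Percentage change:
(Δλ/λ₀) × 100 = (3.4899/63.0) × 100
= 5.5396%

(Intermediate values are shown rounded; full precision is carried through to the final answer.)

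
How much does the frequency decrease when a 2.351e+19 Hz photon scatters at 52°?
1.602e+18 Hz (decrease)

Convert frequency to wavelength (c = 299792458 m/s):
λ₀ = c/f₀ = 299792458/2.351e+19 = 1.2751700e-11 m = 12.7517 pm

Calculate Compton shift:
Δλ = λ_C(1 - cos(52°)) = 0.9325 pm

Final wavelength:
λ' = λ₀ + Δλ = 12.7517 + 0.9325 = 13.6842 pm

Final frequency:
f' = c/λ' = 299792458/1.3684224e-11 = 2.1907889e+19 Hz

Frequency shift (decrease):
Δf = f₀ - f' = 2.351e+19 - 2.1907889e+19 = 1.602e+18 Hz

(Intermediate values are shown rounded; full precision is carried through to the final answer.)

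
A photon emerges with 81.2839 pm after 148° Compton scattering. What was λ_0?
76.8000 pm

From λ' = λ + Δλ, we have λ = λ' - Δλ

First calculate the Compton shift:
Δλ = λ_C(1 - cos θ)
Δλ = 2.4263 × (1 - cos(148°))
Δλ = 2.4263 × 1.8480
Δλ = 4.4839 pm

Initial wavelength:
λ = λ' - Δλ
λ = 81.2839 - 4.4839
λ = 76.8000 pm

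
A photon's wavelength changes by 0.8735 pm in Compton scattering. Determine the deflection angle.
50.21°

From the Compton formula Δλ = λ_C(1 - cos θ), we can solve for θ:

cos θ = 1 - Δλ/λ_C

Given:
- Δλ = 0.8735 pm
- λ_C = h/(m_e·c) ≈ 2.42631024 pm

cos θ = 1 - 0.8735/2.42631024
cos θ = 1 - 0.360012
cos θ = 0.639988

θ = arccos(0.639988)
θ = 50.21°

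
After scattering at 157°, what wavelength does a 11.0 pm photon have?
15.6597 pm

Using the Compton scattering formula:
λ' = λ + Δλ = λ + λ_C(1 - cos θ)

Given:
- Initial wavelength λ = 11.0 pm
- Scattering angle θ = 157°
- Compton wavelength λ_C ≈ 2.4263 pm

Calculate the shift:
Δλ = 2.4263 × (1 - cos(157°))
Δλ = 2.4263 × 1.9205
Δλ = 4.6597 pm

Final wavelength:
λ' = 11.0 + 4.6597 = 15.6597 pm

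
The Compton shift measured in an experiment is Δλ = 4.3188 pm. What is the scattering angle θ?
141.26°

From the Compton formula Δλ = λ_C(1 - cos θ), we can solve for θ:

cos θ = 1 - Δλ/λ_C

Given:
- Δλ = 4.3188 pm
- λ_C = h/(m_e·c) ≈ 2.42631024 pm

cos θ = 1 - 4.3188/2.42631024
cos θ = 1 - 1.779987
cos θ = -0.779987

θ = arccos(-0.779987)
θ = 141.26°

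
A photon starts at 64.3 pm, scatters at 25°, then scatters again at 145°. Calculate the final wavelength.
68.9412 pm

Apply Compton shift twice:

First scattering at θ₁ = 25°:
Δλ₁ = λ_C(1 - cos(25°))
Δλ₁ = 2.4263 × 0.0937
Δλ₁ = 0.2273 pm

After first scattering:
λ₁ = 64.3 + 0.2273 = 64.5273 pm

Second scattering at θ₂ = 145°:
Δλ₂ = λ_C(1 - cos(145°))
Δλ₂ = 2.4263 × 1.8192
Δλ₂ = 4.4138 pm

Final wavelength:
λ₂ = 64.5273 + 4.4138 = 68.9412 pm

Total shift: Δλ_total = 0.2273 + 4.4138 = 4.6412 pm

(Intermediate values are shown rounded; full precision is carried through to the final answer.)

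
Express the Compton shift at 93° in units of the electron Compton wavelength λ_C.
1.0523 λ_C

The Compton shift formula is:
Δλ = λ_C(1 - cos θ)

Dividing both sides by λ_C:
Δλ/λ_C = 1 - cos θ

For θ = 93°:
Δλ/λ_C = 1 - cos(93°)
Δλ/λ_C = 1 - -0.0523
Δλ/λ_C = 1.0523

This means the shift is 1.0523 × λ_C = 2.5533 pm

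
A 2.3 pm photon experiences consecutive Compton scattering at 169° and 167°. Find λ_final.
11.8985 pm

Apply Compton shift twice:

First scattering at θ₁ = 169°:
Δλ₁ = λ_C(1 - cos(169°))
Δλ₁ = 2.4263 × 1.9816
Δλ₁ = 4.8080 pm

After first scattering:
λ₁ = 2.3 + 4.8080 = 7.1080 pm

Second scattering at θ₂ = 167°:
Δλ₂ = λ_C(1 - cos(167°))
Δλ₂ = 2.4263 × 1.9744
Δλ₂ = 4.7904 pm

Final wavelength:
λ₂ = 7.1080 + 4.7904 = 11.8985 pm

Total shift: Δλ_total = 4.8080 + 4.7904 = 9.5985 pm

(Intermediate values are shown rounded; full precision is carried through to the final answer.)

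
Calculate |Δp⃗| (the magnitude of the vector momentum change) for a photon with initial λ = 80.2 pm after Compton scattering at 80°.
1.0493e-23 kg·m/s

Photon momentum magnitude is p = h/λ.

Initial momentum:
p₀ = h/λ = 6.6261e-34/8.0200e-11 = 8.2619e-24 kg·m/s

After scattering:
λ' = λ + Δλ = 80.2 + 2.0050 = 82.2050 pm
p' = h/λ' = 6.6261e-34/8.2205e-11 = 8.0604e-24 kg·m/s

Momentum is a vector; the scattered photon's direction makes angle θ = 80° with the incident direction. The magnitude of the vector change Δp⃗ = p⃗₀ − p⃗' is found from the law of cosines:
|Δp⃗|² = p₀² + p'² − 2p₀p'cos θ
|Δp⃗|² = (8.2619e-24)² + (8.0604e-24)² − 2·8.2619e-24·8.0604e-24·cos(80°)
|Δp⃗| = 1.0493e-23 kg·m/s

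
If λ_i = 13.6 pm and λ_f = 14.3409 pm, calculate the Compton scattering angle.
46.00°

First find the wavelength shift:
Δλ = λ' - λ = 14.3409 - 13.6 = 0.7409 pm

Using Δλ = λ_C(1 - cos θ), with λ_C = h/(m_e·c) ≈ 2.42631024 pm:
cos θ = 1 - Δλ/λ_C
cos θ = 1 - 0.7409/2.42631024
cos θ = 0.694639

θ = arccos(0.694639)
θ = 46.00°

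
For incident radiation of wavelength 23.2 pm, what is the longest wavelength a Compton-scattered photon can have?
28.0526 pm (at θ = 180°)

The Compton shift is Δλ = λ_C(1 − cos θ).

Since cos θ ranges from −1 to 1, the factor (1 − cos θ) ranges from 0 to 2; the maximum shift occurs at θ = 180° (backscattering):
Δλ_max = 2λ_C = 2 × 2.4263 pm = 4.8526 pm

Maximum scattered wavelength:
λ'_max = λ₀ + Δλ_max = 23.2 + 4.8526 = 28.0526 pm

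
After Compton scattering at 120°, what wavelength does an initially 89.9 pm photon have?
93.5395 pm

Using the Compton formula: λ' = λ + λ_C(1 − cos θ)

For θ = 120°, cos θ = -1/2 (exact) = -0.5000, so:
1 − cos 120° = 1 − (-1/2) = 1.5000

Δλ = λ_C × 1.5000 = 2.4263 × 1.5000 = 3.6395 pm

λ' = 89.9 + 3.6395 = 93.5395 pm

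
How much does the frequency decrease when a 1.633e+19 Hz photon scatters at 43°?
5.599e+17 Hz (decrease)

Convert frequency to wavelength (c = 299792458 m/s):
λ₀ = c/f₀ = 299792458/1.633e+19 = 1.8358387e-11 m = 18.3584 pm

Calculate Compton shift:
Δλ = λ_C(1 - cos(43°)) = 0.6518 pm

Final wavelength:
λ' = λ₀ + Δλ = 18.3584 + 0.6518 = 19.0102 pm

Final frequency:
f' = c/λ' = 299792458/1.9010206e-11 = 1.5770079e+19 Hz

Frequency shift (decrease):
Δf = f₀ - f' = 1.633e+19 - 1.5770079e+19 = 5.599e+17 Hz

(Intermediate values are shown rounded; full precision is carried through to the final answer.)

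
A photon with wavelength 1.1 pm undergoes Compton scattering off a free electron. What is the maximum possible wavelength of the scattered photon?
5.9526 pm (at θ = 180°)

The Compton shift is Δλ = λ_C(1 − cos θ).

Since cos θ ranges from −1 to 1, the factor (1 − cos θ) ranges from 0 to 2; the maximum shift occurs at θ = 180° (backscattering):
Δλ_max = 2λ_C = 2 × 2.4263 pm = 4.8526 pm

Maximum scattered wavelength:
λ'_max = λ₀ + Δλ_max = 1.1 + 4.8526 = 5.9526 pm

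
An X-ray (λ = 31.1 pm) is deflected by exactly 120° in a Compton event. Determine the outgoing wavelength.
34.7395 pm

Using the Compton formula: λ' = λ + λ_C(1 − cos θ)

For θ = 120°, cos θ = -1/2 (exact) = -0.5000, so:
1 − cos 120° = 1 − (-1/2) = 1.5000

Δλ = λ_C × 1.5000 = 2.4263 × 1.5000 = 3.6395 pm

λ' = 31.1 + 3.6395 = 34.7395 pm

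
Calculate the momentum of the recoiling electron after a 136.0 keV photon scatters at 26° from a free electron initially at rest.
3.2324e-23 kg·m/s

The electron is initially at rest, so by conservation of momentum:
p⃗_e = p⃗₀ − p⃗'  (incident photon momentum minus scattered photon momentum)

Photon momentum magnitudes (p = h/λ = E/c):
λ₀ = hc/E₀ = 9.1165 pm → p₀ = h/λ₀ = 7.2682e-23 kg·m/s
Δλ = λ_C(1 − cos 26°) = 0.2456 pm
λ' = 9.3620 pm → p' = h/λ' = 7.0776e-23 kg·m/s

The scattered photon makes angle θ = 26° with the incident direction, so by the law of cosines:
|p⃗_e|² = p₀² + p'² − 2p₀p'cos θ
|p⃗_e|² = (7.2682e-23)² + (7.0776e-23)² − 2·7.2682e-23·7.0776e-23·cos(26°)
|p⃗_e| = 3.2324e-23 kg·m/s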